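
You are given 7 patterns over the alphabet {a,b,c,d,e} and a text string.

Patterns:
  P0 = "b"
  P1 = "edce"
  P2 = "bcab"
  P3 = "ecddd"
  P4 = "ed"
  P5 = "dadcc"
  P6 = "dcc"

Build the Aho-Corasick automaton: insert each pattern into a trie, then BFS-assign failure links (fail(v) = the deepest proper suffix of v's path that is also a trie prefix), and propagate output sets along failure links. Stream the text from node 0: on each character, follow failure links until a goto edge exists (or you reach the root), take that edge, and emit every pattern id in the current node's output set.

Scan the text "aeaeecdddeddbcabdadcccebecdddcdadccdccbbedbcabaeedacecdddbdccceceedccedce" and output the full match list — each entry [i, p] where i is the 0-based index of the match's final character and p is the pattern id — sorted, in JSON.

Construct AC machine:
Trie (insert patterns):
  n0 'ε': b→1 d→13 e→2
  n1 'b': c→6  [P0 ends]
  n2 'e': c→9 d→3
  n3 'ed': c→4  [P4 ends]
  n4 'edc': e→5
  n5 'edce': ·  [P1 ends]
  n6 'bc': a→7
  n7 'bca': b→8
  n8 'bcab': ·  [P2 ends]
  n9 'ec': d→10
  n10 'ecd': d→11
  n11 'ecdd': d→12
  n12 'ecddd': ·  [P3 ends]
  n13 'd': a→14 c→18
  n14 'da': d→15
  n15 'dad': c→16
  n16 'dadc': c→17
  n17 'dadcc': ·  [P5 ends]
  n18 'dc': c→19
  n19 'dcc': ·  [P6 ends]

BFS fail/out derivation:
  fail(1) 'b': from fail(0)=0 chase 'b': 0 ⇒ 0;  out={0}∪out(0)={0}
  fail(2) 'e': from fail(0)=0 chase 'e': 0 ⇒ 0;  out=∅∪out(0)=∅
  fail(13) 'd': from fail(0)=0 chase 'd': 0 ⇒ 0;  out=∅∪out(0)=∅
  fail(3) 'ed': from fail(2)=0 chase 'd': 0 ⇒ 13;  out={4}∪out(13)={4}
  fail(6) 'bc': from fail(1)=0 chase 'c': 0 ⇒ 0;  out=∅∪out(0)=∅
  fail(9) 'ec': from fail(2)=0 chase 'c': 0 ⇒ 0;  out=∅∪out(0)=∅
  fail(14) 'da': from fail(13)=0 chase 'a': 0 ⇒ 0;  out=∅∪out(0)=∅
  fail(18) 'dc': from fail(13)=0 chase 'c': 0 ⇒ 0;  out=∅∪out(0)=∅
  fail(4) 'edc': from fail(3)=13 chase 'c': 13 ⇒ 18;  out=∅∪out(18)=∅
  fail(7) 'bca': from fail(6)=0 chase 'a': 0 ⇒ 0;  out=∅∪out(0)=∅
  fail(10) 'ecd': from fail(9)=0 chase 'd': 0 ⇒ 13;  out=∅∪out(13)=∅
  fail(15) 'dad': from fail(14)=0 chase 'd': 0 ⇒ 13;  out=∅∪out(13)=∅
  fail(19) 'dcc': from fail(18)=0 chase 'c': 0 ⇒ 0;  out={6}∪out(0)={6}
  fail(5) 'edce': from fail(4)=18 chase 'e': 18→0 ⇒ 2;  out={1}∪out(2)={1}
  fail(8) 'bcab': from fail(7)=0 chase 'b': 0 ⇒ 1;  out={2}∪out(1)={0,2}
  fail(11) 'ecdd': from fail(10)=13 chase 'd': 13→0 ⇒ 13;  out=∅∪out(13)=∅
  fail(16) 'dadc': from fail(15)=13 chase 'c': 13 ⇒ 18;  out=∅∪out(18)=∅
  fail(12) 'ecddd': from fail(11)=13 chase 'd': 13→0 ⇒ 13;  out={3}∪out(13)={3}
  fail(17) 'dadcc': from fail(16)=18 chase 'c': 18 ⇒ 19;  out={5}∪out(19)={5,6}

Run:
pos 0 'a': at 0
pos 1 'e': at 2
pos 2 'a': at 0 ·f
pos 3 'e': at 2
pos 4 'e': at 2 ·f
pos 5 'c': at 9
pos 6 'd': at 10
pos 7 'd': at 11
pos 8 'd': at 12  emit P3@[4:8]
pos 9 'e': at 2 ·f
pos 10 'd': at 3  emit P4@[9:10]
pos 11 'd': at 13 ·f
pos 12 'b': at 1 ·f  emit P0@[12:12]
pos 13 'c': at 6
pos 14 'a': at 7
pos 15 'b': at 8  emit P0@[15:15],P2@[12:15]
pos 16 'd': at 13 ·f
pos 17 'a': at 14
pos 18 'd': at 15
pos 19 'c': at 16
pos 20 'c': at 17  emit P5@[16:20],P6@[18:20]
pos 21 'c': at 0 ·f
pos 22 'e': at 2
pos 23 'b': at 1 ·f  emit P0@[23:23]
pos 24 'e': at 2 ·f
pos 25 'c': at 9
pos 26 'd': at 10
pos 27 'd': at 11
pos 28 'd': at 12  emit P3@[24:28]
pos 29 'c': at 18 ·f
pos 30 'd': at 13 ·f
pos 31 'a': at 14
pos 32 'd': at 15
pos 33 'c': at 16
pos 34 'c': at 17  emit P5@[30:34],P6@[32:34]
pos 35 'd': at 13 ·f
pos 36 'c': at 18
pos 37 'c': at 19  emit P6@[35:37]
pos 38 'b': at 1 ·f  emit P0@[38:38]
pos 39 'b': at 1 ·f  emit P0@[39:39]
pos 40 'e': at 2 ·f
pos 41 'd': at 3  emit P4@[40:41]
pos 42 'b': at 1 ·f  emit P0@[42:42]
pos 43 'c': at 6
pos 44 'a': at 7
pos 45 'b': at 8  emit P0@[45:45],P2@[42:45]
pos 46 'a': at 0 ·f
pos 47 'e': at 2
pos 48 'e': at 2 ·f
pos 49 'd': at 3  emit P4@[48:49]
pos 50 'a': at 14 ·f
pos 51 'c': at 0 ·f
pos 52 'e': at 2
pos 53 'c': at 9
pos 54 'd': at 10
pos 55 'd': at 11
pos 56 'd': at 12  emit P3@[52:56]
pos 57 'b': at 1 ·f  emit P0@[57:57]
pos 58 'd': at 13 ·f
pos 59 'c': at 18
pos 60 'c': at 19  emit P6@[58:60]
pos 61 'c': at 0 ·f
pos 62 'e': at 2
pos 63 'c': at 9
pos 64 'e': at 2 ·f
pos 65 'e': at 2 ·f
pos 66 'd': at 3  emit P4@[65:66]
pos 67 'c': at 4
pos 68 'c': at 19 ·f  emit P6@[66:68]
pos 69 'e': at 2 ·f
pos 70 'd': at 3  emit P4@[69:70]
pos 71 'c': at 4
pos 72 'e': at 5  emit P1@[69:72]

Result: [[8,3],[10,4],[12,0],[15,0],[15,2],[20,5],[20,6],[23,0],[28,3],[34,5],[34,6],[37,6],[38,0],[39,0],[41,4],[42,0],[45,0],[45,2],[49,4],[56,3],[57,0],[60,6],[66,4],[68,6],[70,4],[72,1]]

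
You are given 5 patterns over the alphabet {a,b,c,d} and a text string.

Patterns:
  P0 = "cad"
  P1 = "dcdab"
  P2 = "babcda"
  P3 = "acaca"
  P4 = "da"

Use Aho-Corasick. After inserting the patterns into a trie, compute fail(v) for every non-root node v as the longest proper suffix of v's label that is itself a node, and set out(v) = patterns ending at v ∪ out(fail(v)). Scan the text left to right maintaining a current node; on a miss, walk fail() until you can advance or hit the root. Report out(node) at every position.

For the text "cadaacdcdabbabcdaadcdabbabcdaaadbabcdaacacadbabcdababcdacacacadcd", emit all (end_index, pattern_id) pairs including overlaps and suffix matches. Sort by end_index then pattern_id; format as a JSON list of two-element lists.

Build automaton:
Trie (insert patterns):
  n0 'ε': a→15 b→9 c→1 d→4
  n1 'c': a→2
  n2 'ca': d→3
  n3 'cad': ·  ←P0
  n4 'd': a→20 c→5
  n5 'dc': d→6
  n6 'dcd': a→7
  n7 'dcda': b→8
  n8 'dcdab': ·  ←P1
  n9 'b': a→10
  n10 'ba': b→11
  n11 'bab': c→12
  n12 'babc': d→13
  n13 'babcd': a→14
  n14 'babcda': ·  ←P2
  n15 'a': c→16
  n16 'ac': a→17
  n17 'aca': c→18
  n18 'acac': a→19
  n19 'acaca': ·  ←P3
  n20 'da': ·  ←P4

Failure links (BFS by depth):
  n1('c'): parent n0 fail=0; on 'c' 0 → fail=0;  out ∅∪∅=∅
  n4('d'): parent n0 fail=0; on 'd' 0 → fail=0;  out ∅∪∅=∅
  n9('b'): parent n0 fail=0; on 'b' 0 → fail=0;  out ∅∪∅=∅
  n15('a'): parent n0 fail=0; on 'a' 0 → fail=0;  out ∅∪∅=∅
  n2('ca'): parent n1 fail=0; on 'a' 0 → fail=15;  out ∅∪∅=∅
  n5('dc'): parent n4 fail=0; on 'c' 0 → fail=1;  out ∅∪∅=∅
  n10('ba'): parent n9 fail=0; on 'a' 0 → fail=15;  out ∅∪∅=∅
  n16('ac'): parent n15 fail=0; on 'c' 0 → fail=1;  out ∅∪∅=∅
  n20('da'): parent n4 fail=0; on 'a' 0 → fail=15;  out {4}∪∅={4}
  n3('cad'): parent n2 fail=15; on 'd' 15→0 → fail=4;  out {0}∪∅={0}
  n6('dcd'): parent n5 fail=1; on 'd' 1→0 → fail=4;  out ∅∪∅=∅
  n11('bab'): parent n10 fail=15; on 'b' 15→0 → fail=9;  out ∅∪∅=∅
  n17('aca'): parent n16 fail=1; on 'a' 1 → fail=2;  out ∅∪∅=∅
  n7('dcda'): parent n6 fail=4; on 'a' 4 → fail=20;  out ∅∪{4}={4}
  n12('babc'): parent n11 fail=9; on 'c' 9→0 → fail=1;  out ∅∪∅=∅
  n18('acac'): parent n17 fail=2; on 'c' 2→15 → fail=16;  out ∅∪∅=∅
  n8('dcdab'): parent n7 fail=20; on 'b' 20→15→0 → fail=9;  out {1}∪∅={1}
  n13('babcd'): parent n12 fail=1; on 'd' 1→0 → fail=4;  out ∅∪∅=∅
  n19('acaca'): parent n18 fail=16; on 'a' 16 → fail=17;  out {3}∪∅={3}
  n14('babcda'): parent n13 fail=4; on 'a' 4 → fail=20;  out {2}∪{4}={2,4}

Text stream:
i=0 'c': node 0→1
i=1 'a': node 1→2
i=2 'd': node 2→3  emit P0@[0:2]
i=3 'a': node 3→20 ·f  emit P4@[2:3]
i=4 'a': node 20→15 ·f
i=5 'c': node 15→16
i=6 'd': node 16→4 ·f
i=7 'c': node 4→5
i=8 'd': node 5→6
i=9 'a': node 6→7  emit P4@[8:9]
i=10 'b': node 7→8  emit P1@[6:10]
i=11 'b': node 8→9 ·f
i=12 'a': node 9→10
i=13 'b': node 10→11
i=14 'c': node 11→12
i=15 'd': node 12→13
i=16 'a': node 13→14  emit P2@[11:16],P4@[15:16]
i=17 'a': node 14→15 ·f
i=18 'd': node 15→4 ·f
i=19 'c': node 4→5
i=20 'd': node 5→6
i=21 'a': node 6→7  emit P4@[20:21]
i=22 'b': node 7→8  emit P1@[18:22]
i=23 'b': node 8→9 ·f
i=24 'a': node 9→10
i=25 'b': node 10→11
i=26 'c': node 11→12
i=27 'd': node 12→13
i=28 'a': node 13→14  emit P2@[23:28],P4@[27:28]
i=29 'a': node 14→15 ·f
i=30 'a': node 15→15 ·f
i=31 'd': node 15→4 ·f
i=32 'b': node 4→9 ·f
i=33 'a': node 9→10
i=34 'b': node 10→11
i=35 'c': node 11→12
i=36 'd': node 12→13
i=37 'a': node 13→14  emit P2@[32:37],P4@[36:37]
i=38 'a': node 14→15 ·f
i=39 'c': node 15→16
i=40 'a': node 16→17
i=41 'c': node 17→18
i=42 'a': node 18→19  emit P3@[38:42]
i=43 'd': node 19→3 ·f  emit P0@[41:43]
i=44 'b': node 3→9 ·f
i=45 'a': node 9→10
i=46 'b': node 10→11
i=47 'c': node 11→12
i=48 'd': node 12→13
i=49 'a': node 13→14  emit P2@[44:49],P4@[48:49]
i=50 'b': node 14→9 ·f
i=51 'a': node 9→10
i=52 'b': node 10→11
i=53 'c': node 11→12
i=54 'd': node 12→13
i=55 'a': node 13→14  emit P2@[50:55],P4@[54:55]
i=56 'c': node 14→16 ·f
i=57 'a': node 16→17
i=58 'c': node 17→18
i=59 'a': node 18→19  emit P3@[55:59]
i=60 'c': node 19→18 ·f
i=61 'a': node 18→19  emit P3@[57:61]
i=62 'd': node 19→3 ·f  emit P0@[60:62]
i=63 'c': node 3→5 ·f
i=64 'd': node 5→6

Result: [[2,0],[3,4],[9,4],[10,1],[16,2],[16,4],[21,4],[22,1],[28,2],[28,4],[37,2],[37,4],[42,3],[43,0],[49,2],[49,4],[55,2],[55,4],[59,3],[61,3],[62,0]]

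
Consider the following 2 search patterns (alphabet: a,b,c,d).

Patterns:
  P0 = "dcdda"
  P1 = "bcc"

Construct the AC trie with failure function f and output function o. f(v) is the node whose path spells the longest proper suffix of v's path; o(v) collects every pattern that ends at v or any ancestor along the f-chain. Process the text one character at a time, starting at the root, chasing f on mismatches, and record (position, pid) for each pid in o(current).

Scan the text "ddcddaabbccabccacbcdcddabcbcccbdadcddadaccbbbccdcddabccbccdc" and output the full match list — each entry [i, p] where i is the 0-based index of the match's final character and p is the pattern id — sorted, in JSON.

Build automaton:
Trie nodes:
  0='ε' goto b→6 d→1
  1='d' goto c→2
  2='dc' goto d→3
  3='dcd' goto d→4
  4='dcdd' goto a→5
  5='dcdda' goto ·  [P0 ends]
  6='b' goto c→7
  7='bc' goto c→8
  8='bcc' goto ·  [P1 ends]

Failure links (BFS by depth):
  n1('d'): parent n0 fail=0; on 'd' 0 → fail=0;  out ∅∪∅=∅
  n6('b'): parent n0 fail=0; on 'b' 0 → fail=0;  out ∅∪∅=∅
  n2('dc'): parent n1 fail=0; on 'c' 0 → fail=0;  out ∅∪∅=∅
  n7('bc'): parent n6 fail=0; on 'c' 0 → fail=0;  out ∅∪∅=∅
  n3('dcd'): parent n2 fail=0; on 'd' 0 → fail=1;  out ∅∪∅=∅
  n8('bcc'): parent n7 fail=0; on 'c' 0 → fail=0;  out {1}∪∅={1}
  n4('dcdd'): parent n3 fail=1; on 'd' 1→0 → fail=1;  out ∅∪∅=∅
  n5('dcdda'): parent n4 fail=1; on 'a' 1→0 → fail=0;  out {0}∪∅={0}

Text stream:
pos 0 'd': at 1
pos 1 'd': at 1 (fail-walked)
pos 2 'c': at 2
pos 3 'd': at 3
pos 4 'd': at 4
pos 5 'a': at 5  → match P0@[1:5]
pos 6 'a': at 0 (fail-walked)
pos 7 'b': at 6
pos 8 'b': at 6 (fail-walked)
pos 9 'c': at 7
pos 10 'c': at 8  → match P1@[8:10]
pos 11 'a': at 0 (fail-walked)
pos 12 'b': at 6
pos 13 'c': at 7
pos 14 'c': at 8  → match P1@[12:14]
pos 15 'a': at 0 (fail-walked)
pos 16 'c': at 0
pos 17 'b': at 6
pos 18 'c': at 7
pos 19 'd': at 1 (fail-walked)
pos 20 'c': at 2
pos 21 'd': at 3
pos 22 'd': at 4
pos 23 'a': at 5  → match P0@[19:23]
pos 24 'b': at 6 (fail-walked)
pos 25 'c': at 7
pos 26 'b': at 6 (fail-walked)
pos 27 'c': at 7
pos 28 'c': at 8  → match P1@[26:28]
pos 29 'c': at 0 (fail-walked)
pos 30 'b': at 6
pos 31 'd': at 1 (fail-walked)
pos 32 'a': at 0 (fail-walked)
pos 33 'd': at 1
pos 34 'c': at 2
pos 35 'd': at 3
pos 36 'd': at 4
pos 37 'a': at 5  → match P0@[33:37]
pos 38 'd': at 1 (fail-walked)
pos 39 'a': at 0 (fail-walked)
pos 40 'c': at 0
pos 41 'c': at 0
pos 42 'b': at 6
pos 43 'b': at 6 (fail-walked)
pos 44 'b': at 6 (fail-walked)
pos 45 'c': at 7
pos 46 'c': at 8  → match P1@[44:46]
pos 47 'd': at 1 (fail-walked)
pos 48 'c': at 2
pos 49 'd': at 3
pos 50 'd': at 4
pos 51 'a': at 5  → match P0@[47:51]
pos 52 'b': at 6 (fail-walked)
pos 53 'c': at 7
pos 54 'c': at 8  → match P1@[52:54]
pos 55 'b': at 6 (fail-walked)
pos 56 'c': at 7
pos 57 'c': at 8  → match P1@[55:57]
pos 58 'd': at 1 (fail-walked)
pos 59 'c': at 2

All matches (sorted): [[5,0],[10,1],[14,1],[23,0],[28,1],[37,0],[46,1],[51,0],[54,1],[57,1]]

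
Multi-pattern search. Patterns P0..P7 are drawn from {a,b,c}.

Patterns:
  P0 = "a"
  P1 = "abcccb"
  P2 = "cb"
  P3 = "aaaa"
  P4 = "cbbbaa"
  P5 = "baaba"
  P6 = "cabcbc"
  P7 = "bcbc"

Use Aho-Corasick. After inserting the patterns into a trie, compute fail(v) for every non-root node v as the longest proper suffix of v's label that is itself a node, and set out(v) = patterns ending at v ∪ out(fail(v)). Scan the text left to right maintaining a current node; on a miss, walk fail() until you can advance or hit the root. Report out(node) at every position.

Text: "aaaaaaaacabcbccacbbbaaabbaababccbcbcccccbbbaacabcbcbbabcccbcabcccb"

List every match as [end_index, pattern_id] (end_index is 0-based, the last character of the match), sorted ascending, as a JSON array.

Build automaton:
Trie (insert patterns):
  0='ε' goto a→1 b→16 c→7
  1='a' goto a→9 b→2  ←P0
  2='ab' goto c→3
  3='abc' goto c→4
  4='abcc' goto c→5
  5='abccc' goto b→6
  6='abcccb' goto ·  ←P1
  7='c' goto a→21 b→8
  8='cb' goto b→12  ←P2
  9='aa' goto a→10
  10='aaa' goto a→11
  11='aaaa' goto ·  ←P3
  12='cbb' goto b→13
  13='cbbb' goto a→14
  14='cbbba' goto a→15
  15='cbbbaa' goto ·  ←P4
  16='b' goto a→17 c→26
  17='ba' goto a→18
  18='baa' goto b→19
  19='baab' goto a→20
  20='baaba' goto ·  ←P5
  21='ca' goto b→22
  22='cab' goto c→23
  23='cabc' goto b→24
  24='cabcb' goto c→25
  25='cabcbc' goto ·  ←P6
  26='bc' goto b→27
  27='bcb' goto c→28
  28='bcbc' goto ·  ←P7

Failure links (BFS by depth):
  n1('a'): parent n0 fail=0; on 'a' 0 → fail=0;  out {0}∪∅={0}
  n7('c'): parent n0 fail=0; on 'c' 0 → fail=0;  out ∅∪∅=∅
  n16('b'): parent n0 fail=0; on 'b' 0 → fail=0;  out ∅∪∅=∅
  n2('ab'): parent n1 fail=0; on 'b' 0 → fail=16;  out ∅∪∅=∅
  n8('cb'): parent n7 fail=0; on 'b' 0 → fail=16;  out {2}∪∅={2}
  n9('aa'): parent n1 fail=0; on 'a' 0 → fail=1;  out ∅∪{0}={0}
  n17('ba'): parent n16 fail=0; on 'a' 0 → fail=1;  out ∅∪{0}={0}
  n21('ca'): parent n7 fail=0; on 'a' 0 → fail=1;  out ∅∪{0}={0}
  n26('bc'): parent n16 fail=0; on 'c' 0 → fail=7;  out ∅∪∅=∅
  n3('abc'): parent n2 fail=16; on 'c' 16 → fail=26;  out ∅∪∅=∅
  n10('aaa'): parent n9 fail=1; on 'a' 1 → fail=9;  out ∅∪{0}={0}
  n12('cbb'): parent n8 fail=16; on 'b' 16→0 → fail=16;  out ∅∪∅=∅
  n18('baa'): parent n17 fail=1; on 'a' 1 → fail=9;  out ∅∪{0}={0}
  n22('cab'): parent n21 fail=1; on 'b' 1 → fail=2;  out ∅∪∅=∅
  n27('bcb'): parent n26 fail=7; on 'b' 7 → fail=8;  out ∅∪{2}={2}
  n4('abcc'): parent n3 fail=26; on 'c' 26→7→0 → fail=7;  out ∅∪∅=∅
  n11('aaaa'): parent n10 fail=9; on 'a' 9 → fail=10;  out {3}∪{0}={0,3}
  n13('cbbb'): parent n12 fail=16; on 'b' 16→0 → fail=16;  out ∅∪∅=∅
  n19('baab'): parent n18 fail=9; on 'b' 9→1 → fail=2;  out ∅∪∅=∅
  n23('cabc'): parent n22 fail=2; on 'c' 2 → fail=3;  out ∅∪∅=∅
  n28('bcbc'): parent n27 fail=8; on 'c' 8→16 → fail=26;  out {7}∪∅={7}
  n5('abccc'): parent n4 fail=7; on 'c' 7→0 → fail=7;  out ∅∪∅=∅
  n14('cbbba'): parent n13 fail=16; on 'a' 16 → fail=17;  out ∅∪{0}={0}
  n20('baaba'): parent n19 fail=2; on 'a' 2→16 → fail=17;  out {5}∪{0}={0,5}
  n24('cabcb'): parent n23 fail=3; on 'b' 3→26 → fail=27;  out ∅∪{2}={2}
  n6('abcccb'): parent n5 fail=7; on 'b' 7 → fail=8;  out {1}∪{2}={1,2}
  n15('cbbbaa'): parent n14 fail=17; on 'a' 17 → fail=18;  out {4}∪{0}={0,4}
  n25('cabcbc'): parent n24 fail=27; on 'c' 27 → fail=28;  out {6}∪{7}={6,7}

Scan:
[0] read 'a'  n0⇒n1  ** P0@[0:0]
[1] read 'a'  n1⇒n9  ** P0@[1:1]
[2] read 'a'  n9⇒n10  ** P0@[2:2]
[3] read 'a'  n10⇒n11  ** P0@[3:3],P3@[0:3]
[4] read 'a'  n11⇒n11 ·f  ** P0@[4:4],P3@[1:4]
[5] read 'a'  n11⇒n11 ·f  ** P0@[5:5],P3@[2:5]
[6] read 'a'  n11⇒n11 ·f  ** P0@[6:6],P3@[3:6]
[7] read 'a'  n11⇒n11 ·f  ** P0@[7:7],P3@[4:7]
[8] read 'c'  n11⇒n7 ·f
[9] read 'a'  n7⇒n21  ** P0@[9:9]
[10] read 'b'  n21⇒n22
[11] read 'c'  n22⇒n23
[12] read 'b'  n23⇒n24  ** P2@[11:12]
[13] read 'c'  n24⇒n25  ** P6@[8:13],P7@[10:13]
[14] read 'c'  n25⇒n7 ·f
[15] read 'a'  n7⇒n21  ** P0@[15:15]
[16] read 'c'  n21⇒n7 ·f
[17] read 'b'  n7⇒n8  ** P2@[16:17]
[18] read 'b'  n8⇒n12
[19] read 'b'  n12⇒n13
[20] read 'a'  n13⇒n14  ** P0@[20:20]
[21] read 'a'  n14⇒n15  ** P0@[21:21],P4@[16:21]
[22] read 'a'  n15⇒n10 ·f  ** P0@[22:22]
[23] read 'b'  n10⇒n2 ·f
[24] read 'b'  n2⇒n16 ·f
[25] read 'a'  n16⇒n17  ** P0@[25:25]
[26] read 'a'  n17⇒n18  ** P0@[26:26]
[27] read 'b'  n18⇒n19
[28] read 'a'  n19⇒n20  ** P0@[28:28],P5@[24:28]
[29] read 'b'  n20⇒n2 ·f
[30] read 'c'  n2⇒n3
[31] read 'c'  n3⇒n4
[32] read 'b'  n4⇒n8 ·f  ** P2@[31:32]
[33] read 'c'  n8⇒n26 ·f
[34] read 'b'  n26⇒n27  ** P2@[33:34]
[35] read 'c'  n27⇒n28  ** P7@[32:35]
[36] read 'c'  n28⇒n7 ·f
[37] read 'c'  n7⇒n7 ·f
[38] read 'c'  n7⇒n7 ·f
[39] read 'c'  n7⇒n7 ·f
[40] read 'b'  n7⇒n8  ** P2@[39:40]
[41] read 'b'  n8⇒n12
[42] read 'b'  n12⇒n13
[43] read 'a'  n13⇒n14  ** P0@[43:43]
[44] read 'a'  n14⇒n15  ** P0@[44:44],P4@[39:44]
[45] read 'c'  n15⇒n7 ·f
[46] read 'a'  n7⇒n21  ** P0@[46:46]
[47] read 'b'  n21⇒n22
[48] read 'c'  n22⇒n23
[49] read 'b'  n23⇒n24  ** P2@[48:49]
[50] read 'c'  n24⇒n25  ** P6@[45:50],P7@[47:50]
[51] read 'b'  n25⇒n27 ·f  ** P2@[50:51]
[52] read 'b'  n27⇒n12 ·f
[53] read 'a'  n12⇒n17 ·f  ** P0@[53:53]
[54] read 'b'  n17⇒n2 ·f
[55] read 'c'  n2⇒n3
[56] read 'c'  n3⇒n4
[57] read 'c'  n4⇒n5
[58] read 'b'  n5⇒n6  ** P1@[53:58],P2@[57:58]
[59] read 'c'  n6⇒n26 ·f
[60] read 'a'  n26⇒n21 ·f  ** P0@[60:60]
[61] read 'b'  n21⇒n22
[62] read 'c'  n22⇒n23
[63] read 'c'  n23⇒n4 ·f
[64] read 'c'  n4⇒n5
[65] read 'b'  n5⇒n6  ** P1@[60:65],P2@[64:65]

All matches (sorted): [[0,0],[1,0],[2,0],[3,0],[3,3],[4,0],[4,3],[5,0],[5,3],[6,0],[6,3],[7,0],[7,3],[9,0],[12,2],[13,6],[13,7],[15,0],[17,2],[20,0],[21,0],[21,4],[22,0],[25,0],[26,0],[28,0],[28,5],[32,2],[34,2],[35,7],[40,2],[43,0],[44,0],[44,4],[46,0],[49,2],[50,6],[50,7],[51,2],[53,0],[58,1],[58,2],[60,0],[65,1],[65,2]]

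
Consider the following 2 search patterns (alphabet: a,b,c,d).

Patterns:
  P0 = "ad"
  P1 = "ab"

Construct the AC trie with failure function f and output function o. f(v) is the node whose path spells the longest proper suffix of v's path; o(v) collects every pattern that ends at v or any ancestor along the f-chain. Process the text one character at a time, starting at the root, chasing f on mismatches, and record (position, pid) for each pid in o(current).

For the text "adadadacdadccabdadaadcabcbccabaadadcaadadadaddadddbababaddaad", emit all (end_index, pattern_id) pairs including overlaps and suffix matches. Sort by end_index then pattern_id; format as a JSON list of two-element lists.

Build automaton:
Trie nodes:
  n0 'ε': a→1
  n1 'a': b→3 d→2
  n2 'ad': ·  [P0 ends]
  n3 'ab': ·  [P1 ends]

BFS fail/out derivation:
  n1('a'): parent n0 fail=0; on 'a' 0 → fail=0;  out ∅∪∅=∅
  n2('ad'): parent n1 fail=0; on 'd' 0 → fail=0;  out {0}∪∅={0}
  n3('ab'): parent n1 fail=0; on 'b' 0 → fail=0;  out {1}∪∅={1}

Run:
[0] read 'a'  n0⇒n1
[1] read 'd'  n1⇒n2  → match P0@[0:1]
[2] read 'a'  n2⇒n1 ·f
[3] read 'd'  n1⇒n2  → match P0@[2:3]
[4] read 'a'  n2⇒n1 ·f
[5] read 'd'  n1⇒n2  → match P0@[4:5]
[6] read 'a'  n2⇒n1 ·f
[7] read 'c'  n1⇒n0 ·f
[8] read 'd'  n0⇒n0
[9] read 'a'  n0⇒n1
[10] read 'd'  n1⇒n2  → match P0@[9:10]
[11] read 'c'  n2⇒n0 ·f
[12] read 'c'  n0⇒n0
[13] read 'a'  n0⇒n1
[14] read 'b'  n1⇒n3  → match P1@[13:14]
[15] read 'd'  n3⇒n0 ·f
[16] read 'a'  n0⇒n1
[17] read 'd'  n1⇒n2  → match P0@[16:17]
[18] read 'a'  n2⇒n1 ·f
[19] read 'a'  n1⇒n1 ·f
[20] read 'd'  n1⇒n2  → match P0@[19:20]
[21] read 'c'  n2⇒n0 ·f
[22] read 'a'  n0⇒n1
[23] read 'b'  n1⇒n3  → match P1@[22:23]
[24] read 'c'  n3⇒n0 ·f
[25] read 'b'  n0⇒n0
[26] read 'c'  n0⇒n0
[27] read 'c'  n0⇒n0
[28] read 'a'  n0⇒n1
[29] read 'b'  n1⇒n3  → match P1@[28:29]
[30] read 'a'  n3⇒n1 ·f
[31] read 'a'  n1⇒n1 ·f
[32] read 'd'  n1⇒n2  → match P0@[31:32]
[33] read 'a'  n2⇒n1 ·f
[34] read 'd'  n1⇒n2  → match P0@[33:34]
[35] read 'c'  n2⇒n0 ·f
[36] read 'a'  n0⇒n1
[37] read 'a'  n1⇒n1 ·f
[38] read 'd'  n1⇒n2  → match P0@[37:38]
[39] read 'a'  n2⇒n1 ·f
[40] read 'd'  n1⇒n2  → match P0@[39:40]
[41] read 'a'  n2⇒n1 ·f
[42] read 'd'  n1⇒n2  → match P0@[41:42]
[43] read 'a'  n2⇒n1 ·f
[44] read 'd'  n1⇒n2  → match P0@[43:44]
[45] read 'd'  n2⇒n0 ·f
[46] read 'a'  n0⇒n1
[47] read 'd'  n1⇒n2  → match P0@[46:47]
[48] read 'd'  n2⇒n0 ·f
[49] read 'd'  n0⇒n0
[50] read 'b'  n0⇒n0
[51] read 'a'  n0⇒n1
[52] read 'b'  n1⇒n3  → match P1@[51:52]
[53] read 'a'  n3⇒n1 ·f
[54] read 'b'  n1⇒n3  → match P1@[53:54]
[55] read 'a'  n3⇒n1 ·f
[56] read 'd'  n1⇒n2  → match P0@[55:56]
[57] read 'd'  n2⇒n0 ·f
[58] read 'a'  n0⇒n1
[59] read 'a'  n1⇒n1 ·f
[60] read 'd'  n1⇒n2  → match P0@[59:60]

Matches: [[1,0],[3,0],[5,0],[10,0],[14,1],[17,0],[20,0],[23,1],[29,1],[32,0],[34,0],[38,0],[40,0],[42,0],[44,0],[47,0],[52,1],[54,1],[56,0],[60,0]]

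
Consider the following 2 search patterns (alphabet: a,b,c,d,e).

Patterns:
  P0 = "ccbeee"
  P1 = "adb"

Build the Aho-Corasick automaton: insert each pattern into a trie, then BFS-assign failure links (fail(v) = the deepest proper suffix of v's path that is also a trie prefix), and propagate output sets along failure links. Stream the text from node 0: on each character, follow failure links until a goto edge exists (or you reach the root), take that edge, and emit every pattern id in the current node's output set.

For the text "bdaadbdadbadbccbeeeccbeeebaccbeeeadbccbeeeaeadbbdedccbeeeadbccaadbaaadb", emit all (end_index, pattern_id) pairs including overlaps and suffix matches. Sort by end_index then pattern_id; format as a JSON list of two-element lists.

Construct AC machine:
Trie (insert patterns):
  0='ε' goto a→7 c→1
  1='c' goto c→2
  2='cc' goto b→3
  3='ccb' goto e→4
  4='ccbe' goto e→5
  5='ccbee' goto e→6
  6='ccbeee' goto ·  [P0 ends]
  7='a' goto d→8
  8='ad' goto b→9
  9='adb' goto ·  [P1 ends]

BFS fail/out derivation:
  fail(1) 'c': from fail(0)=0 chase 'c': 0 ⇒ 0;  out=∅∪out(0)=∅
  fail(7) 'a': from fail(0)=0 chase 'a': 0 ⇒ 0;  out=∅∪out(0)=∅
  fail(2) 'cc': from fail(1)=0 chase 'c': 0 ⇒ 1;  out=∅∪out(1)=∅
  fail(8) 'ad': from fail(7)=0 chase 'd': 0 ⇒ 0;  out=∅∪out(0)=∅
  fail(3) 'ccb': from fail(2)=1 chase 'b': 1→0 ⇒ 0;  out=∅∪out(0)=∅
  fail(9) 'adb': from fail(8)=0 chase 'b': 0 ⇒ 0;  out={1}∪out(0)={1}
  fail(4) 'ccbe': from fail(3)=0 chase 'e': 0 ⇒ 0;  out=∅∪out(0)=∅
  fail(5) 'ccbee': from fail(4)=0 chase 'e': 0 ⇒ 0;  out=∅∪out(0)=∅
  fail(6) 'ccbeee': from fail(5)=0 chase 'e': 0 ⇒ 0;  out={0}∪out(0)={0}

Run:
i=0 'b': node 0→0
i=1 'd': node 0→0
i=2 'a': node 0→7
i=3 'a': node 7→7 ·f
i=4 'd': node 7→8
i=5 'b': node 8→9  ** P1@[3:5]
i=6 'd': node 9→0 ·f
i=7 'a': node 0→7
i=8 'd': node 7→8
i=9 'b': node 8→9  ** P1@[7:9]
i=10 'a': node 9→7 ·f
i=11 'd': node 7→8
i=12 'b': node 8→9  ** P1@[10:12]
i=13 'c': node 9→1 ·f
i=14 'c': node 1→2
i=15 'b': node 2→3
i=16 'e': node 3→4
i=17 'e': node 4→5
i=18 'e': node 5→6  ** P0@[13:18]
i=19 'c': node 6→1 ·f
i=20 'c': node 1→2
i=21 'b': node 2→3
i=22 'e': node 3→4
i=23 'e': node 4→5
i=24 'e': node 5→6  ** P0@[19:24]
i=25 'b': node 6→0 ·f
i=26 'a': node 0→7
i=27 'c': node 7→1 ·f
i=28 'c': node 1→2
i=29 'b': node 2→3
i=30 'e': node 3→4
i=31 'e': node 4→5
i=32 'e': node 5→6  ** P0@[27:32]
i=33 'a': node 6→7 ·f
i=34 'd': node 7→8
i=35 'b': node 8→9  ** P1@[33:35]
i=36 'c': node 9→1 ·f
i=37 'c': node 1→2
i=38 'b': node 2→3
i=39 'e': node 3→4
i=40 'e': node 4→5
i=41 'e': node 5→6  ** P0@[36:41]
i=42 'a': node 6→7 ·f
i=43 'e': node 7→0 ·f
i=44 'a': node 0→7
i=45 'd': node 7→8
i=46 'b': node 8→9  ** P1@[44:46]
i=47 'b': node 9→0 ·f
i=48 'd': node 0→0
i=49 'e': node 0→0
i=50 'd': node 0→0
i=51 'c': node 0→1
i=52 'c': node 1→2
i=53 'b': node 2→3
i=54 'e': node 3→4
i=55 'e': node 4→5
i=56 'e': node 5→6  ** P0@[51:56]
i=57 'a': node 6→7 ·f
i=58 'd': node 7→8
i=59 'b': node 8→9  ** P1@[57:59]
i=60 'c': node 9→1 ·f
i=61 'c': node 1→2
i=62 'a': node 2→7 ·f
i=63 'a': node 7→7 ·f
i=64 'd': node 7→8
i=65 'b': node 8→9  ** P1@[63:65]
i=66 'a': node 9→7 ·f
i=67 'a': node 7→7 ·f
i=68 'a': node 7→7 ·f
i=69 'd': node 7→8
i=70 'b': node 8→9  ** P1@[68:70]

Result: [[5,1],[9,1],[12,1],[18,0],[24,0],[32,0],[35,1],[41,0],[46,1],[56,0],[59,1],[65,1],[70,1]]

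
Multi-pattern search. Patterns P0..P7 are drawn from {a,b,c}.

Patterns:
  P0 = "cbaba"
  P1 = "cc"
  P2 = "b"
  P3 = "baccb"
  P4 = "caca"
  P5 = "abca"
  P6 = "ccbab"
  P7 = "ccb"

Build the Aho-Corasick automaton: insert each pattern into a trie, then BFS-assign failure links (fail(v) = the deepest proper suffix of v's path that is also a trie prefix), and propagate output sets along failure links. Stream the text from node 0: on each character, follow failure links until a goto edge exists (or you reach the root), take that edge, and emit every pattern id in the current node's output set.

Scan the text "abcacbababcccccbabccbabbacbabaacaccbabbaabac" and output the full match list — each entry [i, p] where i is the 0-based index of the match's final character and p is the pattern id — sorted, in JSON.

Construct AC machine:
Trie nodes:
  0='ε' goto a→15 b→7 c→1
  1='c' goto a→12 b→2 c→6
  2='cb' goto a→3
  3='cba' goto b→4
  4='cbab' goto a→5
  5='cbaba' goto ·  ←P0
  6='cc' goto b→19  ←P1
  7='b' goto a→8  ←P2
  8='ba' goto c→9
  9='bac' goto c→10
  10='bacc' goto b→11
  11='baccb' goto ·  ←P3
  12='ca' goto c→13
  13='cac' goto a→14
  14='caca' goto ·  ←P4
  15='a' goto b→16
  16='ab' goto c→17
  17='abc' goto a→18
  18='abca' goto ·  ←P5
  19='ccb' goto a→20  ←P7
  20='ccba' goto b→21
  21='ccbab' goto ·  ←P6

Failure links (BFS by depth):
  n1('c'): parent n0 fail=0; on 'c' 0 → fail=0;  out ∅∪∅=∅
  n7('b'): parent n0 fail=0; on 'b' 0 → fail=0;  out {2}∪∅={2}
  n15('a'): parent n0 fail=0; on 'a' 0 → fail=0;  out ∅∪∅=∅
  n2('cb'): parent n1 fail=0; on 'b' 0 → fail=7;  out ∅∪{2}={2}
  n6('cc'): parent n1 fail=0; on 'c' 0 → fail=1;  out {1}∪∅={1}
  n8('ba'): parent n7 fail=0; on 'a' 0 → fail=15;  out ∅∪∅=∅
  n12('ca'): parent n1 fail=0; on 'a' 0 → fail=15;  out ∅∪∅=∅
  n16('ab'): parent n15 fail=0; on 'b' 0 → fail=7;  out ∅∪{2}={2}
  n3('cba'): parent n2 fail=7; on 'a' 7 → fail=8;  out ∅∪∅=∅
  n9('bac'): parent n8 fail=15; on 'c' 15→0 → fail=1;  out ∅∪∅=∅
  n13('cac'): parent n12 fail=15; on 'c' 15→0 → fail=1;  out ∅∪∅=∅
  n17('abc'): parent n16 fail=7; on 'c' 7→0 → fail=1;  out ∅∪∅=∅
  n19('ccb'): parent n6 fail=1; on 'b' 1 → fail=2;  out {7}∪{2}={2,7}
  n4('cbab'): parent n3 fail=8; on 'b' 8→15 → fail=16;  out ∅∪{2}={2}
  n10('bacc'): parent n9 fail=1; on 'c' 1 → fail=6;  out ∅∪{1}={1}
  n14('caca'): parent n13 fail=1; on 'a' 1 → fail=12;  out {4}∪∅={4}
  n18('abca'): parent n17 fail=1; on 'a' 1 → fail=12;  out {5}∪∅={5}
  n20('ccba'): parent n19 fail=2; on 'a' 2 → fail=3;  out ∅∪∅=∅
  n5('cbaba'): parent n4 fail=16; on 'a' 16→7 → fail=8;  out {0}∪∅={0}
  n11('baccb'): parent n10 fail=6; on 'b' 6 → fail=19;  out {3}∪{2,7}={2,3,7}
  n21('ccbab'): parent n20 fail=3; on 'b' 3 → fail=4;  out {6}∪{2}={2,6}

Text stream:
pos 0 'a': at 15
pos 1 'b': at 16  → match P2@[1:1]
pos 2 'c': at 17
pos 3 'a': at 18  → match P5@[0:3]
pos 4 'c': at 13 (via fail)
pos 5 'b': at 2 (via fail)  → match P2@[5:5]
pos 6 'a': at 3
pos 7 'b': at 4  → match P2@[7:7]
pos 8 'a': at 5  → match P0@[4:8]
pos 9 'b': at 16 (via fail)  → match P2@[9:9]
pos 10 'c': at 17
pos 11 'c': at 6 (via fail)  → match P1@[10:11]
pos 12 'c': at 6 (via fail)  → match P1@[11:12]
pos 13 'c': at 6 (via fail)  → match P1@[12:13]
pos 14 'c': at 6 (via fail)  → match P1@[13:14]
pos 15 'b': at 19  → match P2@[15:15],P7@[13:15]
pos 16 'a': at 20
pos 17 'b': at 21  → match P2@[17:17],P6@[13:17]
pos 18 'c': at 17 (via fail)
pos 19 'c': at 6 (via fail)  → match P1@[18:19]
pos 20 'b': at 19  → match P2@[20:20],P7@[18:20]
pos 21 'a': at 20
pos 22 'b': at 21  → match P2@[22:22],P6@[18:22]
pos 23 'b': at 7 (via fail)  → match P2@[23:23]
pos 24 'a': at 8
pos 25 'c': at 9
pos 26 'b': at 2 (via fail)  → match P2@[26:26]
pos 27 'a': at 3
pos 28 'b': at 4  → match P2@[28:28]
pos 29 'a': at 5  → match P0@[25:29]
pos 30 'a': at 15 (via fail)
pos 31 'c': at 1 (via fail)
pos 32 'a': at 12
pos 33 'c': at 13
pos 34 'c': at 6 (via fail)  → match P1@[33:34]
pos 35 'b': at 19  → match P2@[35:35],P7@[33:35]
pos 36 'a': at 20
pos 37 'b': at 21  → match P2@[37:37],P6@[33:37]
pos 38 'b': at 7 (via fail)  → match P2@[38:38]
pos 39 'a': at 8
pos 40 'a': at 15 (via fail)
pos 41 'b': at 16  → match P2@[41:41]
pos 42 'a': at 8 (via fail)
pos 43 'c': at 9

Result: [[1,2],[3,5],[5,2],[7,2],[8,0],[9,2],[11,1],[12,1],[13,1],[14,1],[15,2],[15,7],[17,2],[17,6],[19,1],[20,2],[20,7],[22,2],[22,6],[23,2],[26,2],[28,2],[29,0],[34,1],[35,2],[35,7],[37,2],[37,6],[38,2],[41,2]]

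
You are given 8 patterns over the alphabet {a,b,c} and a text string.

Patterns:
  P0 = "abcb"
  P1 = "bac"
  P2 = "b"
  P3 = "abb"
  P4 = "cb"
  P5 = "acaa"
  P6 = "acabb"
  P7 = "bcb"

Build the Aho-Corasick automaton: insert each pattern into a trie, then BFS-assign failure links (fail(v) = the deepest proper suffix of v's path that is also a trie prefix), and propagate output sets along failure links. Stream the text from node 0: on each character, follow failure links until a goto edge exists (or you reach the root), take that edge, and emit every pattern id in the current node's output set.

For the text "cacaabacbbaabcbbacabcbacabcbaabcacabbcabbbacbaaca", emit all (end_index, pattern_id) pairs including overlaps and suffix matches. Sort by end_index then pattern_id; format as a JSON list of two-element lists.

Build:
Trie nodes:
  n0 'ε': a→1 b→5 c→9
  n1 'a': b→2 c→11
  n2 'ab': b→8 c→3
  n3 'abc': b→4
  n4 'abcb': ·  ←P0
  n5 'b': a→6 c→16  ←P2
  n6 'ba': c→7
  n7 'bac': ·  ←P1
  n8 'abb': ·  ←P3
  n9 'c': b→10
  n10 'cb': ·  ←P4
  n11 'ac': a→12
  n12 'aca': a→13 b→14
  n13 'acaa': ·  ←P5
  n14 'acab': b→15
  n15 'acabb': ·  ←P6
  n16 'bc': b→17
  n17 'bcb': ·  ←P7

Failure links (BFS by depth):
  fail(1) 'a': from fail(0)=0 chase 'a': 0 ⇒ 0;  out=∅∪out(0)=∅
  fail(5) 'b': from fail(0)=0 chase 'b': 0 ⇒ 0;  out={2}∪out(0)={2}
  fail(9) 'c': from fail(0)=0 chase 'c': 0 ⇒ 0;  out=∅∪out(0)=∅
  fail(2) 'ab': from fail(1)=0 chase 'b': 0 ⇒ 5;  out=∅∪out(5)={2}
  fail(6) 'ba': from fail(5)=0 chase 'a': 0 ⇒ 1;  out=∅∪out(1)=∅
  fail(10) 'cb': from fail(9)=0 chase 'b': 0 ⇒ 5;  out={4}∪out(5)={2,4}
  fail(11) 'ac': from fail(1)=0 chase 'c': 0 ⇒ 9;  out=∅∪out(9)=∅
  fail(16) 'bc': from fail(5)=0 chase 'c': 0 ⇒ 9;  out=∅∪out(9)=∅
  fail(3) 'abc': from fail(2)=5 chase 'c': 5 ⇒ 16;  out=∅∪out(16)=∅
  fail(7) 'bac': from fail(6)=1 chase 'c': 1 ⇒ 11;  out={1}∪out(11)={1}
  fail(8) 'abb': from fail(2)=5 chase 'b': 5→0 ⇒ 5;  out={3}∪out(5)={2,3}
  fail(12) 'aca': from fail(11)=9 chase 'a': 9→0 ⇒ 1;  out=∅∪out(1)=∅
  fail(17) 'bcb': from fail(16)=9 chase 'b': 9 ⇒ 10;  out={7}∪out(10)={2,4,7}
  fail(4) 'abcb': from fail(3)=16 chase 'b': 16 ⇒ 17;  out={0}∪out(17)={0,2,4,7}
  fail(13) 'acaa': from fail(12)=1 chase 'a': 1→0 ⇒ 1;  out={5}∪out(1)={5}
  fail(14) 'acab': from fail(12)=1 chase 'b': 1 ⇒ 2;  out=∅∪out(2)={2}
  fail(15) 'acabb': from fail(14)=2 chase 'b': 2 ⇒ 8;  out={6}∪out(8)={2,3,6}

Text stream:
pos 0 'c': at 9
pos 1 'a': at 1 (fail-walked)
pos 2 'c': at 11
pos 3 'a': at 12
pos 4 'a': at 13  emit P5@[1:4]
pos 5 'b': at 2 (fail-walked)  emit P2@[5:5]
pos 6 'a': at 6 (fail-walked)
pos 7 'c': at 7  emit P1@[5:7]
pos 8 'b': at 10 (fail-walked)  emit P2@[8:8],P4@[7:8]
pos 9 'b': at 5 (fail-walked)  emit P2@[9:9]
pos 10 'a': at 6
pos 11 'a': at 1 (fail-walked)
pos 12 'b': at 2  emit P2@[12:12]
pos 13 'c': at 3
pos 14 'b': at 4  emit P0@[11:14],P2@[14:14],P4@[13:14],P7@[12:14]
pos 15 'b': at 5 (fail-walked)  emit P2@[15:15]
pos 16 'a': at 6
pos 17 'c': at 7  emit P1@[15:17]
pos 18 'a': at 12 (fail-walked)
pos 19 'b': at 14  emit P2@[19:19]
pos 20 'c': at 3 (fail-walked)
pos 21 'b': at 4  emit P0@[18:21],P2@[21:21],P4@[20:21],P7@[19:21]
pos 22 'a': at 6 (fail-walked)
pos 23 'c': at 7  emit P1@[21:23]
pos 24 'a': at 12 (fail-walked)
pos 25 'b': at 14  emit P2@[25:25]
pos 26 'c': at 3 (fail-walked)
pos 27 'b': at 4  emit P0@[24:27],P2@[27:27],P4@[26:27],P7@[25:27]
pos 28 'a': at 6 (fail-walked)
pos 29 'a': at 1 (fail-walked)
pos 30 'b': at 2  emit P2@[30:30]
pos 31 'c': at 3
pos 32 'a': at 1 (fail-walked)
pos 33 'c': at 11
pos 34 'a': at 12
pos 35 'b': at 14  emit P2@[35:35]
pos 36 'b': at 15  emit P2@[36:36],P3@[34:36],P6@[32:36]
pos 37 'c': at 16 (fail-walked)
pos 38 'a': at 1 (fail-walked)
pos 39 'b': at 2  emit P2@[39:39]
pos 40 'b': at 8  emit P2@[40:40],P3@[38:40]
pos 41 'b': at 5 (fail-walked)  emit P2@[41:41]
pos 42 'a': at 6
pos 43 'c': at 7  emit P1@[41:43]
pos 44 'b': at 10 (fail-walked)  emit P2@[44:44],P4@[43:44]
pos 45 'a': at 6 (fail-walked)
pos 46 'a': at 1 (fail-walked)
pos 47 'c': at 11
pos 48 'a': at 12

All matches (sorted): [[4,5],[5,2],[7,1],[8,2],[8,4],[9,2],[12,2],[14,0],[14,2],[14,4],[14,7],[15,2],[17,1],[19,2],[21,0],[21,2],[21,4],[21,7],[23,1],[25,2],[27,0],[27,2],[27,4],[27,7],[30,2],[35,2],[36,2],[36,3],[36,6],[39,2],[40,2],[40,3],[41,2],[43,1],[44,2],[44,4]]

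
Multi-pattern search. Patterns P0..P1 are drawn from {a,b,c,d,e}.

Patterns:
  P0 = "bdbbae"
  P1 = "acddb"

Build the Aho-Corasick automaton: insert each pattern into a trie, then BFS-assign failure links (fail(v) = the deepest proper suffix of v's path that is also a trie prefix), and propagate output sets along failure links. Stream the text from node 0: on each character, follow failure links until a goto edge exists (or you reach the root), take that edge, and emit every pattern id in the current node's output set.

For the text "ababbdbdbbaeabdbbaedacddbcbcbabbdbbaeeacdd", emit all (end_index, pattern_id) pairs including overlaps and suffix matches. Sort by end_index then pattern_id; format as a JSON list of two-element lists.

Build automaton:
Trie (insert patterns):
  n0 'ε': a→7 b→1
  n1 'b': d→2
  n2 'bd': b→3
  n3 'bdb': b→4
  n4 'bdbb': a→5
  n5 'bdbba': e→6
  n6 'bdbbae': ·  [P0 ends]
  n7 'a': c→8
  n8 'ac': d→9
  n9 'acd': d→10
  n10 'acdd': b→11
  n11 'acddb': ·  [P1 ends]

Failure links (BFS by depth):
  n1('b'): parent n0 fail=0; on 'b' 0 → fail=0;  out ∅∪∅=∅
  n7('a'): parent n0 fail=0; on 'a' 0 → fail=0;  out ∅∪∅=∅
  n2('bd'): parent n1 fail=0; on 'd' 0 → fail=0;  out ∅∪∅=∅
  n8('ac'): parent n7 fail=0; on 'c' 0 → fail=0;  out ∅∪∅=∅
  n3('bdb'): parent n2 fail=0; on 'b' 0 → fail=1;  out ∅∪∅=∅
  n9('acd'): parent n8 fail=0; on 'd' 0 → fail=0;  out ∅∪∅=∅
  n4('bdbb'): parent n3 fail=1; on 'b' 1→0 → fail=1;  out ∅∪∅=∅
  n10('acdd'): parent n9 fail=0; on 'd' 0 → fail=0;  out ∅∪∅=∅
  n5('bdbba'): parent n4 fail=1; on 'a' 1→0 → fail=7;  out ∅∪∅=∅
  n11('acddb'): parent n10 fail=0; on 'b' 0 → fail=1;  out {1}∪∅={1}
  n6('bdbbae'): parent n5 fail=7; on 'e' 7→0 → fail=0;  out {0}∪∅={0}

Scan:
pos 0 'a': at 7
pos 1 'b': at 1 ·f
pos 2 'a': at 7 ·f
pos 3 'b': at 1 ·f
pos 4 'b': at 1 ·f
pos 5 'd': at 2
pos 6 'b': at 3
pos 7 'd': at 2 ·f
pos 8 'b': at 3
pos 9 'b': at 4
pos 10 'a': at 5
pos 11 'e': at 6  emit P0@[6:11]
pos 12 'a': at 7 ·f
pos 13 'b': at 1 ·f
pos 14 'd': at 2
pos 15 'b': at 3
pos 16 'b': at 4
pos 17 'a': at 5
pos 18 'e': at 6  emit P0@[13:18]
pos 19 'd': at 0 ·f
pos 20 'a': at 7
pos 21 'c': at 8
pos 22 'd': at 9
pos 23 'd': at 10
pos 24 'b': at 11  emit P1@[20:24]
pos 25 'c': at 0 ·f
pos 26 'b': at 1
pos 27 'c': at 0 ·f
pos 28 'b': at 1
pos 29 'a': at 7 ·f
pos 30 'b': at 1 ·f
pos 31 'b': at 1 ·f
pos 32 'd': at 2
pos 33 'b': at 3
pos 34 'b': at 4
pos 35 'a': at 5
pos 36 'e': at 6  emit P0@[31:36]
pos 37 'e': at 0 ·f
pos 38 'a': at 7
pos 39 'c': at 8
pos 40 'd': at 9
pos 41 'd': at 10

All matches (sorted): [[11,0],[18,0],[24,1],[36,0]]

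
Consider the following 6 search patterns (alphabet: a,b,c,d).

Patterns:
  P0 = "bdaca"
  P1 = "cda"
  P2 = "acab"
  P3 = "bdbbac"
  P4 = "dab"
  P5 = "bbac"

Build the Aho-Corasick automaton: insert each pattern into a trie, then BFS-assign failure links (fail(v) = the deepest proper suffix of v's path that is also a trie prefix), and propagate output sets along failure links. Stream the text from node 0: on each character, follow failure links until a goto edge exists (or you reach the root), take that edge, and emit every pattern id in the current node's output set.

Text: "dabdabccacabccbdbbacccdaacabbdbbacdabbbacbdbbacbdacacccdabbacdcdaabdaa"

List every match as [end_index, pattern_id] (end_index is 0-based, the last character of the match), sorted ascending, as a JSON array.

Build:
Trie nodes:
  0='ε' goto a→9 b→1 c→6 d→17
  1='b' goto b→20 d→2
  2='bd' goto a→3 b→13
  3='bda' goto c→4
  4='bdac' goto a→5
  5='bdaca' goto ·  [P0 ends]
  6='c' goto d→7
  7='cd' goto a→8
  8='cda' goto ·  [P1 ends]
  9='a' goto c→10
  10='ac' goto a→11
  11='aca' goto b→12
  12='acab' goto ·  [P2 ends]
  13='bdb' goto b→14
  14='bdbb' goto a→15
  15='bdbba' goto c→16
  16='bdbbac' goto ·  [P3 ends]
  17='d' goto a→18
  18='da' goto b→19
  19='dab' goto ·  [P4 ends]
  20='bb' goto a→21
  21='bba' goto c→22
  22='bbac' goto ·  [P5 ends]

BFS fail/out derivation:
  fail(1) 'b': from fail(0)=0 chase 'b': 0 ⇒ 0;  out=∅∪out(0)=∅
  fail(6) 'c': from fail(0)=0 chase 'c': 0 ⇒ 0;  out=∅∪out(0)=∅
  fail(9) 'a': from fail(0)=0 chase 'a': 0 ⇒ 0;  out=∅∪out(0)=∅
  fail(17) 'd': from fail(0)=0 chase 'd': 0 ⇒ 0;  out=∅∪out(0)=∅
  fail(2) 'bd': from fail(1)=0 chase 'd': 0 ⇒ 17;  out=∅∪out(17)=∅
  fail(7) 'cd': from fail(6)=0 chase 'd': 0 ⇒ 17;  out=∅∪out(17)=∅
  fail(10) 'ac': from fail(9)=0 chase 'c': 0 ⇒ 6;  out=∅∪out(6)=∅
  fail(18) 'da': from fail(17)=0 chase 'a': 0 ⇒ 9;  out=∅∪out(9)=∅
  fail(20) 'bb': from fail(1)=0 chase 'b': 0 ⇒ 1;  out=∅∪out(1)=∅
  fail(3) 'bda': from fail(2)=17 chase 'a': 17 ⇒ 18;  out=∅∪out(18)=∅
  fail(8) 'cda': from fail(7)=17 chase 'a': 17 ⇒ 18;  out={1}∪out(18)={1}
  fail(11) 'aca': from fail(10)=6 chase 'a': 6→0 ⇒ 9;  out=∅∪out(9)=∅
  fail(13) 'bdb': from fail(2)=17 chase 'b': 17→0 ⇒ 1;  out=∅∪out(1)=∅
  fail(19) 'dab': from fail(18)=9 chase 'b': 9→0 ⇒ 1;  out={4}∪out(1)={4}
  fail(21) 'bba': from fail(20)=1 chase 'a': 1→0 ⇒ 9;  out=∅∪out(9)=∅
  fail(4) 'bdac': from fail(3)=18 chase 'c': 18→9 ⇒ 10;  out=∅∪out(10)=∅
  fail(12) 'acab': from fail(11)=9 chase 'b': 9→0 ⇒ 1;  out={2}∪out(1)={2}
  fail(14) 'bdbb': from fail(13)=1 chase 'b': 1 ⇒ 20;  out=∅∪out(20)=∅
  fail(22) 'bbac': from fail(21)=9 chase 'c': 9 ⇒ 10;  out={5}∪out(10)={5}
  fail(5) 'bdaca': from fail(4)=10 chase 'a': 10 ⇒ 11;  out={0}∪out(11)={0}
  fail(15) 'bdbba': from fail(14)=20 chase 'a': 20 ⇒ 21;  out=∅∪out(21)=∅
  fail(16) 'bdbbac': from fail(15)=21 chase 'c': 21 ⇒ 22;  out={3}∪out(22)={3,5}

Text stream:
[0] read 'd'  n0⇒n17
[1] read 'a'  n17⇒n18
[2] read 'b'  n18⇒n19  emit P4@[0:2]
[3] read 'd'  n19⇒n2 ·f
[4] read 'a'  n2⇒n3
[5] read 'b'  n3⇒n19 ·f  emit P4@[3:5]
[6] read 'c'  n19⇒n6 ·f
[7] read 'c'  n6⇒n6 ·f
[8] read 'a'  n6⇒n9 ·f
[9] read 'c'  n9⇒n10
[10] read 'a'  n10⇒n11
[11] read 'b'  n11⇒n12  emit P2@[8:11]
[12] read 'c'  n12⇒n6 ·f
[13] read 'c'  n6⇒n6 ·f
[14] read 'b'  n6⇒n1 ·f
[15] read 'd'  n1⇒n2
[16] read 'b'  n2⇒n13
[17] read 'b'  n13⇒n14
[18] read 'a'  n14⇒n15
[19] read 'c'  n15⇒n16  emit P3@[14:19],P5@[16:19]
[20] read 'c'  n16⇒n6 ·f
[21] read 'c'  n6⇒n6 ·f
[22] read 'd'  n6⇒n7
[23] read 'a'  n7⇒n8  emit P1@[21:23]
[24] read 'a'  n8⇒n9 ·f
[25] read 'c'  n9⇒n10
[26] read 'a'  n10⇒n11
[27] read 'b'  n11⇒n12  emit P2@[24:27]
[28] read 'b'  n12⇒n20 ·f
[29] read 'd'  n20⇒n2 ·f
[30] read 'b'  n2⇒n13
[31] read 'b'  n13⇒n14
[32] read 'a'  n14⇒n15
[33] read 'c'  n15⇒n16  emit P3@[28:33],P5@[30:33]
[34] read 'd'  n16⇒n7 ·f
[35] read 'a'  n7⇒n8  emit P1@[33:35]
[36] read 'b'  n8⇒n19 ·f  emit P4@[34:36]
[37] read 'b'  n19⇒n20 ·f
[38] read 'b'  n20⇒n20 ·f
[39] read 'a'  n20⇒n21
[40] read 'c'  n21⇒n22  emit P5@[37:40]
[41] read 'b'  n22⇒n1 ·f
[42] read 'd'  n1⇒n2
[43] read 'b'  n2⇒n13
[44] read 'b'  n13⇒n14
[45] read 'a'  n14⇒n15
[46] read 'c'  n15⇒n16  emit P3@[41:46],P5@[43:46]
[47] read 'b'  n16⇒n1 ·f
[48] read 'd'  n1⇒n2
[49] read 'a'  n2⇒n3
[50] read 'c'  n3⇒n4
[51] read 'a'  n4⇒n5  emit P0@[47:51]
[52] read 'c'  n5⇒n10 ·f
[53] read 'c'  n10⇒n6 ·f
[54] read 'c'  n6⇒n6 ·f
[55] read 'd'  n6⇒n7
[56] read 'a'  n7⇒n8  emit P1@[54:56]
[57] read 'b'  n8⇒n19 ·f  emit P4@[55:57]
[58] read 'b'  n19⇒n20 ·f
[59] read 'a'  n20⇒n21
[60] read 'c'  n21⇒n22  emit P5@[57:60]
[61] read 'd'  n22⇒n7 ·f
[62] read 'c'  n7⇒n6 ·f
[63] read 'd'  n6⇒n7
[64] read 'a'  n7⇒n8  emit P1@[62:64]
[65] read 'a'  n8⇒n9 ·f
[66] read 'b'  n9⇒n1 ·f
[67] read 'd'  n1⇒n2
[68] read 'a'  n2⇒n3
[69] read 'a'  n3⇒n9 ·f

Result: [[2,4],[5,4],[11,2],[19,3],[19,5],[23,1],[27,2],[33,3],[33,5],[35,1],[36,4],[40,5],[46,3],[46,5],[51,0],[56,1],[57,4],[60,5],[64,1]]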